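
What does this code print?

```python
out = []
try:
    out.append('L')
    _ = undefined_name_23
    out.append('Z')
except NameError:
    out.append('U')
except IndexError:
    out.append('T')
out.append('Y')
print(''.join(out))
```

Execution trace: 'L' (try body) → 'U' (except NameError) → 'Y' (after the try/except). Output: LUY

Answer: LUY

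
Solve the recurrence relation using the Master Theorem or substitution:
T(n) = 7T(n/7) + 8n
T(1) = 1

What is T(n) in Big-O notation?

By Master Theorem: a=7, b=7, f(n)=8n. Since log_7(7) = 1 and f(n) = Θ(n^1), Case 2 applies. T(n) = O(n log n).

Answer: O(n log n)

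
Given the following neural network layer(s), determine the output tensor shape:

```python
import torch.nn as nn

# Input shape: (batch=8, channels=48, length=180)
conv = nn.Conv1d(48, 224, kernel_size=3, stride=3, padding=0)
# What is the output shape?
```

Input: (8, 48, 180) -> Output: (8, 224, 60)

Answer: (8, 224, 60)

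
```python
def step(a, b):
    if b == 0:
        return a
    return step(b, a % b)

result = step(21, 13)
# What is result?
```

step(21, 13) -> step(13, 8) -> step(8, 5) -> step(5, 3) -> step(3, 2) -> step(2, 1) -> step(1, 0) -> 1

Answer: 1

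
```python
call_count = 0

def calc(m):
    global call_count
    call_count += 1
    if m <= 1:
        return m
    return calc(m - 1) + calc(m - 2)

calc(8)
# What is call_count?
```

Calls(m) = 1 + Calls(m-1) + Calls(m-2); Calls(0)=Calls(1)=1. For m=8 this gives 67.

Answer: 67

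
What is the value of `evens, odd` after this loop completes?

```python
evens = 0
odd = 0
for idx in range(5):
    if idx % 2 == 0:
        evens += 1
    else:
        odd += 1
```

Count evens and odds in range(5)
`evens, odd` takes the values: (0, 0) → (1, 0) → (1, 1) → (2, 1) → (2, 2) → (3, 2)

Answer: 3, 2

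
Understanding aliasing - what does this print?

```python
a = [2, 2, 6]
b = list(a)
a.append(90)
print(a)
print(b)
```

Key concept: list() constructor creates copy.
Step by step:
`a = [2, 2, 6]` → a = [2, 2, 6]
`b = list(a)` → b = [2, 2, 6]
`a.append(90)` → a = [2, 2, 6, 90]
`print(a)` → prints [2, 2, 6, 90]
`print(b)` → prints [2, 2, 6]

Answer:
[2, 2, 6, 90]
[2, 2, 6]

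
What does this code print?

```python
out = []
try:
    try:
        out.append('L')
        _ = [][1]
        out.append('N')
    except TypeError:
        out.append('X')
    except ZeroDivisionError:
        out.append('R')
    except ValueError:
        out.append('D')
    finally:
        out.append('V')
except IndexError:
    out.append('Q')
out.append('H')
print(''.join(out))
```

Execution trace: 'L' (try body) → 'V' (finally) → 'Q' (outer except IndexError) → 'H' (after the try/except). Output: LVQH

Answer: LVQH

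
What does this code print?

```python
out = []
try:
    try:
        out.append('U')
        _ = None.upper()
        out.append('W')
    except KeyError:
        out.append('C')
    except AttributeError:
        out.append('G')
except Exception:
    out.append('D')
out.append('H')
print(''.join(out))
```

Execution trace: 'U' (inner try body) → 'G' (inner except AttributeError) → 'H' (after the try/except). Output: UGH

Answer: UGH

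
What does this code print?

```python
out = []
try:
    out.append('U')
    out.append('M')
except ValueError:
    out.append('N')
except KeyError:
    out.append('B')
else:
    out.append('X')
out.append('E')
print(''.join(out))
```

Execution trace: 'U' (try body) → 'M' (try body, no exception) → 'X' (else) → 'E' (after the try/except). Output: UMXE

Answer: UMXE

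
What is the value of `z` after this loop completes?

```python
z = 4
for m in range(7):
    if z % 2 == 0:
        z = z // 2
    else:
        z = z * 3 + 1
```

Collatz-style transformation from 4
`z` takes the values: 4 → 2 → 1 → 4 → 2 → 1 → 4 → 2

Answer: 2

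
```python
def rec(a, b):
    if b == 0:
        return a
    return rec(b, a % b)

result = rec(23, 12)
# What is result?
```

rec(23, 12) -> rec(12, 11) -> rec(11, 1) -> rec(1, 0) -> 1

Answer: 1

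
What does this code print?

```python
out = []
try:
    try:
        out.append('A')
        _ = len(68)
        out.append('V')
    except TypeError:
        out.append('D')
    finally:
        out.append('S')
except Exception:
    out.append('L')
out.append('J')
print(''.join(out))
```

Execution trace: 'A' (inner try body) → 'D' (inner except TypeError) → 'S' (inner finally) → 'J' (after the try/except). Output: ADSJ

Answer: ADSJ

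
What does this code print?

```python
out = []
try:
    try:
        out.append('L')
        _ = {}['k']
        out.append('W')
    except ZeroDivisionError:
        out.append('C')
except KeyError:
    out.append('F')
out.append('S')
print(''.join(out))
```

Execution trace: 'L' (try body) → 'F' (outer except KeyError) → 'S' (after the try/except). Output: LFS

Answer: LFS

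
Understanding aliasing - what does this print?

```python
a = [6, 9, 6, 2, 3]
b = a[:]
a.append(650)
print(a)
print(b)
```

Key concept: slice [:] creates copy.
Step by step:
`a = [6, 9, 6, 2, 3]` → a = [6, 9, 6, 2, 3]
`b = a[:]` → b = [6, 9, 6, 2, 3]
`a.append(650)` → a = [6, 9, 6, 2, 3, 650]
`print(a)` → prints [6, 9, 6, 2, 3, 650]
`print(b)` → prints [6, 9, 6, 2, 3]

Answer:
[6, 9, 6, 2, 3, 650]
[6, 9, 6, 2, 3]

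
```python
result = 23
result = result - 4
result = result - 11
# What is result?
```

Trace:
`result = 23` → result = 23
`result = result - 4` → result = 19
`result = result - 11` → result = 8
So result = 8

Answer: 8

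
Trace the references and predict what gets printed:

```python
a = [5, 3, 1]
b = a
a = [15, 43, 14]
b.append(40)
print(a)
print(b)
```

Key concept: rebinding vs mutation: a is rebound to a new list, b still points at the original.
Step by step:
`a = [5, 3, 1]` → a = [5, 3, 1]
`b = a` → b = [5, 3, 1] (same object as a)
`a = [15, 43, 14]` → a = [15, 43, 14]
`b.append(40)` → b = [5, 3, 1, 40]
`print(a)` → prints [15, 43, 14]
`print(b)` → prints [5, 3, 1, 40]

Answer:
[15, 43, 14]
[5, 3, 1, 40]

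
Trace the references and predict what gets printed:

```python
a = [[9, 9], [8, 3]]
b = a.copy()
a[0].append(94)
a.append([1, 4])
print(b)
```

Key concept: shallow copy with nested lists.
Step by step:
`a = [[9, 9], [8, 3]]` → a = [[9, 9], [8, 3]]
`b = a.copy()` → b = [[9, 9], [8, 3]]
`a[0].append(94)` → a = [[9, 9, 94], [8, 3]]; b = [[9, 9, 94], [8, 3]]
`a.append([1, 4])` → a = [[9, 9, 94], [8, 3], [1, 4]]
`print(b)` → prints [[9, 9, 94], [8, 3]]

Answer: [[9, 9, 94], [8, 3]]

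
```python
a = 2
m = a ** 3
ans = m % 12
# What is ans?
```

Trace:
`a = 2` → a = 2
`m = a ** 3` → m = 8
`ans = m % 12` → ans = 8
So ans = 8

Answer: 8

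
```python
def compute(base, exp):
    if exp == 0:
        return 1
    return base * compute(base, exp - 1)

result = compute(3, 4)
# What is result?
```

compute(3, 4) = 3 * 3 * 3 * 3 = 81

Answer: 81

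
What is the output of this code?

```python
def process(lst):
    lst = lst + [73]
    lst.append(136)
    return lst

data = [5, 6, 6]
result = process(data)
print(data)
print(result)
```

Key concept: rebinding parameter vs mutation.
Step by step:
`data = [5, 6, 6]` → data = [5, 6, 6]
`result = process(data)` → result = [5, 6, 6, 73, 136]
`print(data)` → prints [5, 6, 6]
`print(result)` → prints [5, 6, 6, 73, 136]

Answer:
[5, 6, 6]
[5, 6, 6, 73, 136]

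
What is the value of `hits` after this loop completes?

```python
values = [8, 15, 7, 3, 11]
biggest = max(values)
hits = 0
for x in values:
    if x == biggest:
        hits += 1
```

Count of max value 15 in [8, 15, 7, 3, 11]
`hits` takes the values: 0 → 1

Answer: 1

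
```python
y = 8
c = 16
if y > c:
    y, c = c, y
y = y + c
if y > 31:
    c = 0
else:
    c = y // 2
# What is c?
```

Trace:
`y = 8` → y = 8
`c = 16` → c = 16
`if y > c: ...` → y > c is False → no variable changes
`y = y + c` → y = 24
`if y > 31: ...` → y > 31 is False, take else branch → c = 12
So c = 12

Answer: 12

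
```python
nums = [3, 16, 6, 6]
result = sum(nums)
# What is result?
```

Trace:
`nums = [3, 16, 6, 6]` → nums = [3, 16, 6, 6]
`result = sum(nums)` → result = 31
So result = 31

Answer: 31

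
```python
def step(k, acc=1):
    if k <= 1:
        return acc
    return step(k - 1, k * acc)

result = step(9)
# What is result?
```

Accumulator trace (n, acc): (9, 1) -> (8, 9) -> (7, 72) -> (6, 504) -> (5, 3024) -> (4, 15120) -> (3, 60480) -> (2, 181440) -> (1, 362880) -> return 362880

Answer: 362880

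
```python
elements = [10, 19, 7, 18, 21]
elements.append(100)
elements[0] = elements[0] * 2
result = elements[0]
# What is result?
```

Trace:
`elements = [10, 19, 7, 18, 21]` → elements = [10, 19, 7, 18, 21]
`elements.append(100)` → elements = [10, 19, 7, 18, 21, 100]
`elements[0] = elements[0] * 2` → elements = [20, 19, 7, 18, 21, 100]
`result = elements[0]` → result = 20
So result = 20

Answer: 20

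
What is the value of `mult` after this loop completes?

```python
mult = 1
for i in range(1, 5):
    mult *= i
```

4! = 24
`mult` takes the values: 1 → 2 → 6 → 24

Answer: 24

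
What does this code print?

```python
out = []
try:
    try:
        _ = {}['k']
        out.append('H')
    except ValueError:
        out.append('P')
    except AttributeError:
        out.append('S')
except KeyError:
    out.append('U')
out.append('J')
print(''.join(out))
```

Execution trace: 'U' (outer except KeyError) → 'J' (after the try/except). Output: UJ

Answer: UJ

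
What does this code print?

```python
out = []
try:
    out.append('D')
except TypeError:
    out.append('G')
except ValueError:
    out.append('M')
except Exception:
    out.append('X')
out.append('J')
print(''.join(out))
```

Execution trace: 'D' (try body, no exception) → 'J' (after the try/except). Output: DJ

Answer: DJ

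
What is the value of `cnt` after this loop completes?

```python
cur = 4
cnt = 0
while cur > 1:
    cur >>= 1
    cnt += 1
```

Count right shifts until 1
`cnt` takes the values: 0 → 1 → 2

Answer: 2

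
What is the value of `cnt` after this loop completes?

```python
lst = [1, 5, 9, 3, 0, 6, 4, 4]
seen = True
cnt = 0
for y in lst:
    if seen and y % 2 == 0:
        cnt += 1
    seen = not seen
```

Count even values at even positions
`cnt` takes the values: 0 → 1 → 2

Answer: 2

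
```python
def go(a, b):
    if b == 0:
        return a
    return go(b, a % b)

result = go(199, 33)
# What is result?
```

go(199, 33) -> go(33, 1) -> go(1, 0) -> 1

Answer: 1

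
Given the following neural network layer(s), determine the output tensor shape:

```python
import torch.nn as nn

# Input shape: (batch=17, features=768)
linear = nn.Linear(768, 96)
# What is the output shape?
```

Input: (17, 768) -> Output: (17, 96)

Answer: (17, 96)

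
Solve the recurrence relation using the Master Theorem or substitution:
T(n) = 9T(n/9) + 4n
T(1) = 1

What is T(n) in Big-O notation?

By Master Theorem: a=9, b=9, f(n)=4n. Since log_9(9) = 1 and f(n) = Θ(n^1), Case 2 applies. T(n) = O(n log n).

Answer: O(n log n)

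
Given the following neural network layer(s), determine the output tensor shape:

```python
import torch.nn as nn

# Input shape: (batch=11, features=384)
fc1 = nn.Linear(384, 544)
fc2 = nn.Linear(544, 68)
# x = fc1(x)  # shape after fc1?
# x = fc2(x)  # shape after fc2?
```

Input: (11, 384) -> after fc1: (11, 544) -> Output: (11, 68)

Answer: (11, 68)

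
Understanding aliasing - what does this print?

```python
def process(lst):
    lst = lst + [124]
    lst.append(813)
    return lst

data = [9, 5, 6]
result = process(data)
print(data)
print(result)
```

Key concept: rebinding parameter vs mutation.
Step by step:
`data = [9, 5, 6]` → data = [9, 5, 6]
`result = process(data)` → result = [9, 5, 6, 124, 813]
`print(data)` → prints [9, 5, 6]
`print(result)` → prints [9, 5, 6, 124, 813]

Answer:
[9, 5, 6]
[9, 5, 6, 124, 813]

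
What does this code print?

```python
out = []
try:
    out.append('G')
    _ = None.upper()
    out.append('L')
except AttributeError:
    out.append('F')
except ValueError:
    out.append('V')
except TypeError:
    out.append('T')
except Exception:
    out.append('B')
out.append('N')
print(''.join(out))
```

Execution trace: 'G' (try body) → 'F' (except AttributeError) → 'N' (after the try/except). Output: GFN

Answer: GFN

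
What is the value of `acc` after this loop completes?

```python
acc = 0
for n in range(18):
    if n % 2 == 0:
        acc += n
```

Sum of even numbers 0 to 17
`acc` takes the values: 0 → 2 → 6 → 12 → 20 → 30 → 42 → 56 → 72

Answer: 72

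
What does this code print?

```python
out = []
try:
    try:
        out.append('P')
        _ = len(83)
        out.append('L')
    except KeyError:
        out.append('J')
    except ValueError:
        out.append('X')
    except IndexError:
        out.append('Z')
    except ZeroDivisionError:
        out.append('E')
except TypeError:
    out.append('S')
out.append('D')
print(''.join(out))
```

Execution trace: 'P' (try body) → 'S' (outer except TypeError) → 'D' (after the try/except). Output: PSD

Answer: PSD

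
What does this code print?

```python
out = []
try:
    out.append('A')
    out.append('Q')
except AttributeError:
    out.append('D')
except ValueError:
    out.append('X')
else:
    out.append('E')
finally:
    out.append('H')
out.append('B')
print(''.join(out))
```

Execution trace: 'A' (try body) → 'Q' (try body, no exception) → 'E' (else) → 'H' (finally) → 'B' (after the try/except). Output: AQEHB

Answer: AQEHB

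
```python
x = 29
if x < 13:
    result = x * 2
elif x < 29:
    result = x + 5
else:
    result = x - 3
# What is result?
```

Trace:
`x = 29` → x = 29
`if x < 13: ...` → x < 13 is False, x < 29 is False, take else branch → result = 26
So result = 26

Answer: 26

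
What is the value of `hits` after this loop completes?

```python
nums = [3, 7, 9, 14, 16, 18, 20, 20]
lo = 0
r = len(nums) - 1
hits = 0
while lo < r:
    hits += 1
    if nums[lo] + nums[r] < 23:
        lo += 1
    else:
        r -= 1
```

Steps to find pair summing to 23
`hits` takes the values: 0 → 1 → 2 → 3 → 4 → 5 → 6 → 7

Answer: 7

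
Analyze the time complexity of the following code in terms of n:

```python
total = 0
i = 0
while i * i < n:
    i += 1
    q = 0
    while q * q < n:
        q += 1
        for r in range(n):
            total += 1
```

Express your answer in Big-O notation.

Each loop level contributes: √n × √n × n. Multiplying the contributions gives O(n^2).

Answer: O(n^2)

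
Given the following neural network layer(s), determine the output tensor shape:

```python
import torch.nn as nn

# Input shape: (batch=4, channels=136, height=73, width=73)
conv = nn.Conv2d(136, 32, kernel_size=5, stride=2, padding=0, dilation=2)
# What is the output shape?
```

Input: (4, 136, 73, 73) -> Output: (4, 32, 33, 33)

Answer: (4, 32, 33, 33)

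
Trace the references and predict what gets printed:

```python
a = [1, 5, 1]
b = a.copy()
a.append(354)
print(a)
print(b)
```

Key concept: list.copy() creates independent copy.
Step by step:
`a = [1, 5, 1]` → a = [1, 5, 1]
`b = a.copy()` → b = [1, 5, 1]
`a.append(354)` → a = [1, 5, 1, 354]
`print(a)` → prints [1, 5, 1, 354]
`print(b)` → prints [1, 5, 1]

Answer:
[1, 5, 1, 354]
[1, 5, 1]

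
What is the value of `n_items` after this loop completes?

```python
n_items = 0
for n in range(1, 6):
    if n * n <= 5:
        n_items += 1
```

Count numbers where n² ≤ 5
`n_items` takes the values: 0 → 1 → 2

Answer: 2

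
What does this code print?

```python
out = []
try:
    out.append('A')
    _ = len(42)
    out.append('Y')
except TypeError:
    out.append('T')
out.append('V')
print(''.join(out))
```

Execution trace: 'A' (try body) → 'T' (except TypeError) → 'V' (after the try/except). Output: ATV

Answer: ATV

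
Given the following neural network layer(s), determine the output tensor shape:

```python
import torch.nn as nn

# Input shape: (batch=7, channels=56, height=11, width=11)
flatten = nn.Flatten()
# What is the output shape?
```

Input: (7, 56, 11, 11) -> Output: (7, 6776)

Answer: (7, 6776)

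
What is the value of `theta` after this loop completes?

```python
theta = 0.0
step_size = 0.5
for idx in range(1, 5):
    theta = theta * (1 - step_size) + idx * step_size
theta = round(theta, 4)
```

Moving average with lr=0.5
`theta` takes the values: 0.0 → 0.5 → 1.25 → 2.125 → 3.0625

Answer: 3.0625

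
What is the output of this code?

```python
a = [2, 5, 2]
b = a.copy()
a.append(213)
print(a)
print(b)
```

Key concept: list.copy() creates independent copy.
Step by step:
`a = [2, 5, 2]` → a = [2, 5, 2]
`b = a.copy()` → b = [2, 5, 2]
`a.append(213)` → a = [2, 5, 2, 213]
`print(a)` → prints [2, 5, 2, 213]
`print(b)` → prints [2, 5, 2]

Answer:
[2, 5, 2, 213]
[2, 5, 2]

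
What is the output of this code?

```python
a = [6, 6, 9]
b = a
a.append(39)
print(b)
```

Key concept: basic list aliasing.
Step by step:
`a = [6, 6, 9]` → a = [6, 6, 9]
`b = a` → b = [6, 6, 9] (same object as a)
`a.append(39)` → a = [6, 6, 9, 39] (same object as b); b = [6, 6, 9, 39] (same object as a)
`print(b)` → prints [6, 6, 9, 39]

Answer: [6, 6, 9, 39]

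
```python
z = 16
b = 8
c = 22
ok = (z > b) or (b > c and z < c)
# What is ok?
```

Trace:
`z = 16` → z = 16
`b = 8` → b = 8
`c = 22` → c = 22
`ok = (z > b) or (b > c and z < c)` → ok = True
So ok = True

Answer: True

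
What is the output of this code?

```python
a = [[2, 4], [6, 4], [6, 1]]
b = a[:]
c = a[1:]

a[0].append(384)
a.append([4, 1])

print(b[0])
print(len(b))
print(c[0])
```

Key concept: slice with nested mutation.
Step by step:
`a = [[2, 4], [6, 4], [6, 1]]` → a = [[2, 4], [6, 4], [6, 1]]
`b = a[:]` → b = [[2, 4], [6, 4], [6, 1]]
`c = a[1:]` → c = [[6, 4], [6, 1]]
`a[0].append(384)` → a = [[2, 4, 384], [6, 4], [6, 1]]; b = [[2, 4, 384], [6, 4], [6, 1]]
`a.append([4, 1])` → a = [[2, 4, 384], [6, 4], [6, 1], [4, 1]]
`print(b[0])` → prints [2, 4, 384]
`print(len(b))` → prints 3
`print(c[0])` → prints [6, 4]

Answer:
[2, 4, 384]
3
[6, 4]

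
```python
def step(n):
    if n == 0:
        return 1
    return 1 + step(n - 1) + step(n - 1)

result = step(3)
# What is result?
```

step(n) = 1 + 2·step(n-1), step(0)=1. Closed form: (1+1)·2^3 - 1 = 15.

Answer: 15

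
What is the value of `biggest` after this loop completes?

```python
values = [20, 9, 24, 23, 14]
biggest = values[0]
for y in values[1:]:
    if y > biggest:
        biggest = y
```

Maximum of [20, 9, 24, 23, 14]
`biggest` takes the values: 20 → 24

Answer: 24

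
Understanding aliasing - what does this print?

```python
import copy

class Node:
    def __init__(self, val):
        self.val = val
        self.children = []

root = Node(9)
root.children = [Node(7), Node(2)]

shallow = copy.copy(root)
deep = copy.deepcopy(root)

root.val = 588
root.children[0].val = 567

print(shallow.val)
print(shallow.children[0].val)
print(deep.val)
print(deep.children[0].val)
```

Key concept: deep copy with custom objects.
Step by step:
`root = Node(9)` → root = Node(val=9, children=[])
`root.children = [Node(7), Node(2)]` → root = Node(val=9, children=[Node(val=7, children=[]), Node(val=2, children=[])])
`shallow = copy.copy(root)` → shallow = Node(val=9, children=[Node(val=7, children=[]), Node(val=2, children=[])])
`deep = copy.deepcopy(root)` → deep = Node(val=9, children=[Node(val=7, children=[]), Node(val=2, children=[])])
`root.val = 588` → root = Node(val=588, children=[Node(val=7, children=[]), Node(val=2, children=[])])
`root.children[0].val = 567` → root = Node(val=588, children=[Node(val=567, children=[]), Node(val=2, children=[])]); shallow = Node(val=9, children=[Node(val=567, children=[]), Node(val=2, children=[])])
`print(shallow.val)` → prints 9
`print(shallow.children[0].val)` → prints 567
`print(deep.val)` → prints 9
`print(deep.children[0].val)` → prints 7

Answer:
9
567
9
7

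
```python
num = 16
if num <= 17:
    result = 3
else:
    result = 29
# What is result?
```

Trace:
`num = 16` → num = 16
`if num <= 17: ...` → num <= 17 is True → result = 3
So result = 3

Answer: 3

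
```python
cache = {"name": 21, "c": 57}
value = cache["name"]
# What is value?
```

Trace:
`cache = {"name": 21, "c": 57}` → cache = {'name': 21, 'c': 57}
`value = cache["name"]` → value = 21
So value = 21

Answer: 21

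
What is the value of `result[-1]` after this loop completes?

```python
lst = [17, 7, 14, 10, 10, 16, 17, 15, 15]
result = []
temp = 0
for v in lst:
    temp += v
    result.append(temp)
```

Cumulative sum ends at 121
`result` takes the values: [] → [17] → [17, 24] → [17, 24, 38] → [17, 24, 38, 48] → [17, 24, 38, 48, 58] → [17, 24, 38, 48, 58, 74] → [17, 24, 38, 48, 58, 74, 91] → [17, 24, 38, 48, 58, 74, 91, 106] → [17, 24, 38, 48, 58, 74, 91, 106, 121]
So `result[-1]` = 121

Answer: 121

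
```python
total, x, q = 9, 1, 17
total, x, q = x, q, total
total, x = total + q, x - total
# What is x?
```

Trace:
`total, x, q = 9, 1, 17` → total = 9; x = 1; q = 17
`total, x, q = x, q, total` → total = 1; x = 17; q = 9
`total, x = total + q, x - total` → total = 10; x = 16
So x = 16

Answer: 16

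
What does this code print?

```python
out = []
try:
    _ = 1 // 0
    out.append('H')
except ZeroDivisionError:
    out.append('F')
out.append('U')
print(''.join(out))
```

Execution trace: 'F' (except ZeroDivisionError) → 'U' (after the try/except). Output: FU

Answer: FU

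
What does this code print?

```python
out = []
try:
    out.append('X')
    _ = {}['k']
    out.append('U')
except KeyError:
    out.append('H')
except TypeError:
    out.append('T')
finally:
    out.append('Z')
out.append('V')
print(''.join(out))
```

Execution trace: 'X' (try body) → 'H' (except KeyError) → 'Z' (finally) → 'V' (after the try/except). Output: XHZV

Answer: XHZV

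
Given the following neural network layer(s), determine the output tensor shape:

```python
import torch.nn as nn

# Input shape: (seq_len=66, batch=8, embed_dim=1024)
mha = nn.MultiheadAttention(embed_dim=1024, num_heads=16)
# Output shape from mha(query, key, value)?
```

Input: (66, 8, 1024) -> Output: (66, 8, 1024)

Answer: (66, 8, 1024)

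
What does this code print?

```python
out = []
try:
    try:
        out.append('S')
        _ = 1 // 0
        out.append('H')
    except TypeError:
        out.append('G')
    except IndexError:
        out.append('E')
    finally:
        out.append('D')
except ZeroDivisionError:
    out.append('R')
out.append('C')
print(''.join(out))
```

Execution trace: 'S' (try body) → 'D' (finally) → 'R' (outer except ZeroDivisionError) → 'C' (after the try/except). Output: SDRC

Answer: SDRC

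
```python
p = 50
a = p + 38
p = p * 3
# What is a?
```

Trace:
`p = 50` → p = 50
`a = p + 38` → a = 88
`p = p * 3` → p = 150
So a = 88

Answer: 88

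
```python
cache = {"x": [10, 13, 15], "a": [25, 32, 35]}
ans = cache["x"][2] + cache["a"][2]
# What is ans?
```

Trace:
`cache = {"x": [10, 13, 15], "a": [25, 32, 35]}` → cache = {'x': [10, 13, 15], 'a': [25, 32, 35]}
`ans = cache["x"][2] + cache["a"][2]` → ans = 50
So ans = 50

Answer: 50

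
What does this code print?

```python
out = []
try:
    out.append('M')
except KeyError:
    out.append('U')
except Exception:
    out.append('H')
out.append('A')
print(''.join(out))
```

Execution trace: 'M' (try body, no exception) → 'A' (after the try/except). Output: MA

Answer: MA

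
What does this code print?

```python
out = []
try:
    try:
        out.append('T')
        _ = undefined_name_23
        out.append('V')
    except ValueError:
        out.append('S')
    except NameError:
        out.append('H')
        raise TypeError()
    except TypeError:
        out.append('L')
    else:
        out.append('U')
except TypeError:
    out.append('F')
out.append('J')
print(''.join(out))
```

Execution trace: 'T' (inner try body) → 'H' (inner except NameError) → 'F' (outer except TypeError) → 'J' (after the try/except). Output: THFJ

Answer: THFJ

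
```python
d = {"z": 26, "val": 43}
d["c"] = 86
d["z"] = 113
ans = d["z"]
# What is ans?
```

Trace:
`d = {"z": 26, "val": 43}` → d = {'z': 26, 'val': 43}
`d["c"] = 86` → d = {'z': 26, 'val': 43, 'c': 86}
`d["z"] = 113` → d = {'z': 113, 'val': 43, 'c': 86}
`ans = d["z"]` → ans = 113
So ans = 113

Answer: 113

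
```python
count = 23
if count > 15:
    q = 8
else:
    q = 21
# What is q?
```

Trace:
`count = 23` → count = 23
`if count > 15: ...` → count > 15 is True → q = 8
So q = 8

Answer: 8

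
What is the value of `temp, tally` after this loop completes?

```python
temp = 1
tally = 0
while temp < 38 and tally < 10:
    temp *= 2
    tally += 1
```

Double until >= 38 or 10 iterations
`temp, tally` takes the values: (1, 0) → (2, 0) → (2, 1) → (4, 1) → (4, 2) → (8, 2) → (8, 3) → (16, 3) → (16, 4) → (32, 4) → (32, 5) → (64, 5) → (64, 6)

Answer: 64, 6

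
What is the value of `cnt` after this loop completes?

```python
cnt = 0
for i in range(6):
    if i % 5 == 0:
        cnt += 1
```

Count numbers divisible by 5 in range(6)
`cnt` takes the values: 0 → 1 → 2

Answer: 2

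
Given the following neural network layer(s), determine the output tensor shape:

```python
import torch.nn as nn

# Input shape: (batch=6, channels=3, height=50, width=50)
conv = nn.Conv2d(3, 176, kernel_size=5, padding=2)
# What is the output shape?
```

Input: (6, 3, 50, 50) -> Output: (6, 176, 50, 50)

Answer: (6, 176, 50, 50)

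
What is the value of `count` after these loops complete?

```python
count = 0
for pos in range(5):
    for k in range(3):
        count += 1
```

5 * 3 = 15
`count` takes the values: 0 → 1 → 2 → 3 → 4 → 5 → 6 → 7 → 8 → 9 → 10 → 11 → 12 → 13 → 14 → 15

Answer: 15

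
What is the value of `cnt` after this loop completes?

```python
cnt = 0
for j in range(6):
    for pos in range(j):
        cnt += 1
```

Triangle number: 0+1+2+...+5
`cnt` takes the values: 0 → 1 → 2 → 3 → 4 → 5 → 6 → 7 → 8 → 9 → 10 → 11 → 12 → 13 → 14 → 15

Answer: 15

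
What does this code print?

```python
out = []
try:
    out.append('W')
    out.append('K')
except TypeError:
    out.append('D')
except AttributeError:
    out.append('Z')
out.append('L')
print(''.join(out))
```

Execution trace: 'W' (try body) → 'K' (try body, no exception) → 'L' (after the try/except). Output: WKL

Answer: WKL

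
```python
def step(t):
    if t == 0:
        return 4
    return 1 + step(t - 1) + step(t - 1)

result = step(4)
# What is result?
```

step(t) = 1 + 2·step(t-1), step(0)=4. Closed form: (4+1)·2^4 - 1 = 79.

Answer: 79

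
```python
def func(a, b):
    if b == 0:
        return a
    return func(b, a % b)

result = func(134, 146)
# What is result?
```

func(134, 146) -> func(146, 134) -> func(134, 12) -> func(12, 2) -> func(2, 0) -> 2

Answer: 2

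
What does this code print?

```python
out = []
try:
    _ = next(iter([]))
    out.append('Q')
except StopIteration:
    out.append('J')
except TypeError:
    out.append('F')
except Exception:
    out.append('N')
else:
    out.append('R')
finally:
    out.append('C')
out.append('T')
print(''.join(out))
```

Execution trace: 'J' (except StopIteration) → 'C' (finally) → 'T' (after the try/except). Output: JCT

Answer: JCT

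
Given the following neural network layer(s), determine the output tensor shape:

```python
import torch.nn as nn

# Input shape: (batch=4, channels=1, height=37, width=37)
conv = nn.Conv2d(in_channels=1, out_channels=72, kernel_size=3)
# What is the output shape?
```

Input: (4, 1, 37, 37) -> Output: (4, 72, 35, 35)

Answer: (4, 72, 35, 35)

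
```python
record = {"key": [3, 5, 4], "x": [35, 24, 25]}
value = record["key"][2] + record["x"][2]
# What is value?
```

Trace:
`record = {"key": [3, 5, 4], "x": [35, 24, 25]}` → record = {'key': [3, 5, 4], 'x': [35, 24, 25]}
`value = record["key"][2] + record["x"][2]` → value = 29
So value = 29

Answer: 29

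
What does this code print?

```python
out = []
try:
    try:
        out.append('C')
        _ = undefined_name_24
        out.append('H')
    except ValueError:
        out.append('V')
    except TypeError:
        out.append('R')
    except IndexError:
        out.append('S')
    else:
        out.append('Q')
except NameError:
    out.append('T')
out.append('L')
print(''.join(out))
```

Execution trace: 'C' (try body) → 'T' (outer except NameError) → 'L' (after the try/except). Output: CTL

Answer: CTL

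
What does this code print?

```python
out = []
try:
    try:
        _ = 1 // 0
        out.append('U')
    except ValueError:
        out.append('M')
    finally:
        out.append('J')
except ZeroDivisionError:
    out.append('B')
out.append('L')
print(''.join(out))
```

Execution trace: 'J' (inner finally) → 'B' (outer except ZeroDivisionError) → 'L' (after the try/except). Output: JBL

Answer: JBL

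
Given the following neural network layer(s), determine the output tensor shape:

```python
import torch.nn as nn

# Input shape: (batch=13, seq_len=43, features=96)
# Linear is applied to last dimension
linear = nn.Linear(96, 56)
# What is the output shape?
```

Input: (13, 43, 96) -> Output: (13, 43, 56)

Answer: (13, 43, 56)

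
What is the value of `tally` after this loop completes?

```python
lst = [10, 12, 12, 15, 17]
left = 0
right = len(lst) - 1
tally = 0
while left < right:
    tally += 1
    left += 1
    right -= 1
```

Iterations until pointers meet (list length 5)
`tally` takes the values: 0 → 1 → 2

Answer: 2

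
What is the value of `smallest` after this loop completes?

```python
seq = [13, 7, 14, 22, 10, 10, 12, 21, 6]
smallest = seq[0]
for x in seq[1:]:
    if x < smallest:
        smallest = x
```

Minimum of [13, 7, 14, 22, 10, 10, 12, 21, 6]
`smallest` takes the values: 13 → 7 → 6

Answer: 6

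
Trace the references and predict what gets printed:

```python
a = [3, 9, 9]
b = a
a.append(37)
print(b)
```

Key concept: basic list aliasing.
Step by step:
`a = [3, 9, 9]` → a = [3, 9, 9]
`b = a` → b = [3, 9, 9] (same object as a)
`a.append(37)` → a = [3, 9, 9, 37] (same object as b); b = [3, 9, 9, 37] (same object as a)
`print(b)` → prints [3, 9, 9, 37]

Answer: [3, 9, 9, 37]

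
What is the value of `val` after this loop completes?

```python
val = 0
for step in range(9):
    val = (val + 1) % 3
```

Increment mod 3, 9 times = 0
`val` takes the values: 0 → 1 → 2 → 0 → 1 → 2 → 0 → 1 → 2 → 0

Answer: 0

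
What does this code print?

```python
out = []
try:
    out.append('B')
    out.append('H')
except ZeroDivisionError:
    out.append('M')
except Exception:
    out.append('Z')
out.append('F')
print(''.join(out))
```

Execution trace: 'B' (try body) → 'H' (try body, no exception) → 'F' (after the try/except). Output: BHF

Answer: BHF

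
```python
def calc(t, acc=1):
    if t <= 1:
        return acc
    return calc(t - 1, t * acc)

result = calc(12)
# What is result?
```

Accumulator trace (n, acc): (12, 1) -> (11, 12) -> (10, 132) -> (9, 1320) -> (8, 11880) -> (7, 95040) -> (6, 665280) -> (5, 3991680) -> (4, 19958400) -> (3, 79833600) -> (2, 239500800) -> (1, 479001600) -> return 479001600

Answer: 479001600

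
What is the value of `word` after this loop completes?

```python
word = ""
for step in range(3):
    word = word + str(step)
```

Concatenate digits 0 to 2
`word` takes the values: "" → "0" → "01" → "012"

Answer: "012"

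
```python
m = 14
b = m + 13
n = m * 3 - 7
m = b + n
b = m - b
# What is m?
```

Trace:
`m = 14` → m = 14
`b = m + 13` → b = 27
`n = m * 3 - 7` → n = 35
`m = b + n` → m = 62
`b = m - b` → b = 35
So m = 62

Answer: 62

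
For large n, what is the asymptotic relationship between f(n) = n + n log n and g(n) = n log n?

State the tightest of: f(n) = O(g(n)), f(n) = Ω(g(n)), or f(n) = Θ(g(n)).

n + n log n vs n log n: f(n) = Θ(g(n)) — they are asymptotically equivalent (the n term is dominated).

Answer: f(n) = Θ(g(n)) — they are asymptotically equivalent (the n term is dominated).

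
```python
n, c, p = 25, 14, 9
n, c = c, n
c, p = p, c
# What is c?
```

Trace:
`n, c, p = 25, 14, 9` → n = 25; c = 14; p = 9
`n, c = c, n` → n = 14; c = 25
`c, p = p, c` → c = 9; p = 25
So c = 9

Answer: 9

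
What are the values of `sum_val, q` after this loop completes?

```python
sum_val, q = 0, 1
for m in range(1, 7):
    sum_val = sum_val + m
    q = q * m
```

Sum and factorial of 1 to 6
`sum_val, q` takes the values: (0, 1) → (1, 1) → (3, 1) → (3, 2) → (6, 2) → (6, 6) → (10, 6) → (10, 24) → (15, 24) → (15, 120) → (21, 120) → (21, 720)

Answer: 21, 720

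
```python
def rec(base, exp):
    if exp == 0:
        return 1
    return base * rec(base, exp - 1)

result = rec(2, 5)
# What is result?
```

rec(2, 5) = 2 * 2 * 2 * 2 * 2 = 32

Answer: 32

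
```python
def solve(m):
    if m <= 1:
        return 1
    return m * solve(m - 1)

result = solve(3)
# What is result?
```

solve(3) = 3 * 2 * 1 = 6

Answer: 6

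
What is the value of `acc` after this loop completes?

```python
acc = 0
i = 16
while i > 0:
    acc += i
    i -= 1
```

Sum 16 down to 1
`acc` takes the values: 0 → 16 → 31 → 45 → 58 → 70 → 81 → 91 → 100 → 108 → 115 → 121 → 126 → 130 → 133 → 135 → 136

Answer: 136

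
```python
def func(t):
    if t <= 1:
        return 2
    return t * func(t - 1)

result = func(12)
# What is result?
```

func(12) = 12 * 11 * 10 * 9 * 8 * 7 * 6 * 5 * 4 * 3 * 2 * 2 = 958003200

Answer: 958003200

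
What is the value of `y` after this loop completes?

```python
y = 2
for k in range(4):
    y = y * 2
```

Multiply by 2, 4 times: 2 * 2^4 = 32
`y` takes the values: 2 → 4 → 8 → 16 → 32

Answer: 32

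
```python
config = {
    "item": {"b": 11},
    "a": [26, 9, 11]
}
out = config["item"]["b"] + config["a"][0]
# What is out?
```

Trace:
`config = { ...` → config = {'item': {'b': 11}, 'a': [26, 9, 11]}
`out = config["item"]["b"] + config["a"][0]` → out = 37
So out = 37

Answer: 37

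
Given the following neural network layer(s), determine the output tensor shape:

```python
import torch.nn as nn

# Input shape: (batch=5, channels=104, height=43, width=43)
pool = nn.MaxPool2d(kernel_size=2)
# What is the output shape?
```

Input: (5, 104, 43, 43) -> Output: (5, 104, 21, 21)

Answer: (5, 104, 21, 21)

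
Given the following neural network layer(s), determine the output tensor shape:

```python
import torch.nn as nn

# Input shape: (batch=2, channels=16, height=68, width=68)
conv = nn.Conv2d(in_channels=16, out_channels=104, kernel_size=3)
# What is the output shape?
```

Input: (2, 16, 68, 68) -> Output: (2, 104, 66, 66)

Answer: (2, 104, 66, 66)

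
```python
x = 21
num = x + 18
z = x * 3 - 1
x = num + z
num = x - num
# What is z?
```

Trace:
`x = 21` → x = 21
`num = x + 18` → num = 39
`z = x * 3 - 1` → z = 62
`x = num + z` → x = 101
`num = x - num` → num = 62
So z = 62

Answer: 62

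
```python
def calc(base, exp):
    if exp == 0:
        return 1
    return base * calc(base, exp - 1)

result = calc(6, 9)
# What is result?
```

calc(6, 9) = 6 * 6 * 6 * 6 * 6 * 6 * 6 * 6 * 6 = 10077696

Answer: 10077696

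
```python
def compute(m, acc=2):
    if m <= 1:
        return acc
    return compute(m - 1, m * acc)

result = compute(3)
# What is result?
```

Accumulator trace (n, acc): (3, 2) -> (2, 6) -> (1, 12) -> return 12

Answer: 12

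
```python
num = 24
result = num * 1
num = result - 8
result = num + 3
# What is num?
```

Trace:
`num = 24` → num = 24
`result = num * 1` → result = 24
`num = result - 8` → num = 16
`result = num + 3` → result = 19
So num = 16

Answer: 16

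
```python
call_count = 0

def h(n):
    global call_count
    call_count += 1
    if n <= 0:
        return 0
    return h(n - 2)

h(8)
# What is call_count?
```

Linear recursion stepping by 2: 5 calls from n=8 down to ≤0.

Answer: 5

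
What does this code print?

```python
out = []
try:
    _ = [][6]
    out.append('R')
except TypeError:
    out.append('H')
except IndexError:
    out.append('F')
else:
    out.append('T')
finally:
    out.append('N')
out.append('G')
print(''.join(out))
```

Execution trace: 'F' (except IndexError) → 'N' (finally) → 'G' (after the try/except). Output: FNG

Answer: FNG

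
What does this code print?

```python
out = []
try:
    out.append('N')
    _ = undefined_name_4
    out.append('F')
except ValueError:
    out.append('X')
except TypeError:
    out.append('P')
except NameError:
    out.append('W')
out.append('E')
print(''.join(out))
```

Execution trace: 'N' (try body) → 'W' (except NameError) → 'E' (after the try/except). Output: NWE

Answer: NWE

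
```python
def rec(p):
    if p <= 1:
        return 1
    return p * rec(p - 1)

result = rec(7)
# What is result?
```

rec(7) = 7 * 6 * 5 * 4 * 3 * 2 * 1 = 5040

Answer: 5040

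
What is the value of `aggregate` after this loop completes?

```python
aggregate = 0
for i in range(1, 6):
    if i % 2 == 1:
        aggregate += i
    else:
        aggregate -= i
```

Add odd, subtract even
`aggregate` takes the values: 0 → 1 → -1 → 2 → -2 → 3

Answer: 3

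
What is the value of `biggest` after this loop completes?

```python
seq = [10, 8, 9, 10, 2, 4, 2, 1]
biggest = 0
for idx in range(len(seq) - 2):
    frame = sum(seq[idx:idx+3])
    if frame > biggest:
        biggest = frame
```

Max sum of 3-element window in [10, 8, 9, 10, 2, 4, 2, 1]
`biggest` takes the values: 0 → 27

Answer: 27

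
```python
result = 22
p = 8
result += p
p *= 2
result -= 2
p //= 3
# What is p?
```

Trace:
`result = 22` → result = 22
`p = 8` → p = 8
`result += p` → result = 30
`p *= 2` → p = 16
`result -= 2` → result = 28
`p //= 3` → p = 5
So p = 5

Answer: 5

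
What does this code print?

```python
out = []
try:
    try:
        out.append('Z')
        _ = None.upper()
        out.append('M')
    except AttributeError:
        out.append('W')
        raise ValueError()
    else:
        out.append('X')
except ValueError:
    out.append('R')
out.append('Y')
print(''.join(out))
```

Execution trace: 'Z' (inner try body) → 'W' (inner except AttributeError) → 'R' (outer except ValueError) → 'Y' (after the try/except). Output: ZWRY

Answer: ZWRY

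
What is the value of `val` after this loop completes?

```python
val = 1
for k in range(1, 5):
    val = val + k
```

Start at 1, add 1 through 4
`val` takes the values: 1 → 2 → 4 → 7 → 11

Answer: 11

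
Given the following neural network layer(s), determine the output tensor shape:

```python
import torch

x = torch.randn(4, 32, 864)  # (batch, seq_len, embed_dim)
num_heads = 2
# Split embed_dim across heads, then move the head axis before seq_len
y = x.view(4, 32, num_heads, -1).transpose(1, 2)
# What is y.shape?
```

Input: (4, 32, 864) -> head_dim = 864 // 2 = 432; after view: (4, 32, 2, 432) -> after transpose(1, 2): (4, 2, 32, 432) -> Output: (4, 2, 32, 432)

Answer: (4, 2, 32, 432)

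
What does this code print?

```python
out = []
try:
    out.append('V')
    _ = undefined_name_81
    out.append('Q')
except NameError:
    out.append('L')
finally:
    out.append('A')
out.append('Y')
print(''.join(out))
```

Execution trace: 'V' (try body) → 'L' (except NameError) → 'A' (finally) → 'Y' (after the try/except). Output: VLAY

Answer: VLAY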